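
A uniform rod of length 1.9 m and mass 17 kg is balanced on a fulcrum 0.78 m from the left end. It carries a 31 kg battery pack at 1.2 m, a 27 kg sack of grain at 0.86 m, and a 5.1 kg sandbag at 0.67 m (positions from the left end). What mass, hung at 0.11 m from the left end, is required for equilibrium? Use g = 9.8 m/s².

m ≈ 26.1 kg

Choose the fulcrum (at 0.78 m from the left end) as the axis so the support reaction has zero arm there.
Beam weight: 17 × 9.8 = 166.6 N down at 0.95 m → arm 0.17 m, τ = 166.6 × 0.17 = 28.32 N·m clockwise.
Battery pack: 31 × 9.8 = 303.8 N down at 1.2 m → arm 0.42 m, τ = 303.8 × 0.42 = 127.6 N·m clockwise.
Sack of grain: 27 × 9.8 = 264.6 N down at 0.86 m → arm 0.08 m, τ = 264.6 × 0.08 = 21.17 N·m clockwise.
Sandbag: 5.1 × 9.8 = 49.98 N down at 0.67 m → arm 0.11 m, τ = 49.98 × 0.11 = 5.498 N·m counterclockwise.
Net moment of known loads = 171.6 N·m clockwise.
An unknown mass m at 0.11 m has arm 0.67 m; its moment is m·g·0.67 counterclockwise.
Στ = 0 ⇒ m × 9.8 × 0.67 = 171.6 ⇒ m = 171.6 / (9.8 × 0.67) = 26.1 kg.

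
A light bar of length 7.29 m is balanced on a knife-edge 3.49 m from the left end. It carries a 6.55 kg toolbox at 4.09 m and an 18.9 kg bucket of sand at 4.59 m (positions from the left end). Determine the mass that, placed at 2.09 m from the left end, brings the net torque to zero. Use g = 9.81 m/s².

m ≈ 17.7 kg

Taking torques about the knife-edge (at 3.49 m from the left end):
Toolbox: 6.55 × 9.81 = 64.26 N down at 4.09 m → arm 0.6 m, τ = 64.26 × 0.6 = 38.56 N·m clockwise.
Bucket of sand: 18.9 × 9.81 = 185.4 N down at 4.59 m → arm 1.1 m, τ = 185.4 × 1.1 = 203.9 N·m clockwise.
Net moment of known loads = 242.5 N·m clockwise.
An unknown mass m at 2.09 m has arm 1.4 m; its moment is m·g·1.4 counterclockwise.
For rotational equilibrium, m × 9.81 × 1.4 = 242.5, so m = 242.5 / (9.81 × 1.4) = 17.7 kg.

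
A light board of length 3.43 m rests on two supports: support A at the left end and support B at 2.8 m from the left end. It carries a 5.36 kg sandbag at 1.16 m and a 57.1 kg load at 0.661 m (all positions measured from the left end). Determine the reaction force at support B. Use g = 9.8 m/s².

R_B ≈ 154 N

About support A:
Sandbag: 5.36 × 9.8 = 52.53 N down at 1.16 m → arm 1.16 m, τ = 52.53 × 1.16 = 60.93 N·m clockwise.
Load: 57.1 × 9.8 = 559.6 N down at 0.661 m → arm 0.661 m, τ = 559.6 × 0.661 = 369.9 N·m clockwise.
Net load moment about support A = 430.8 N·m clockwise.
Reaction R at support B is upward at 2.8 m, arm 2.8 m → moment R × 2.8 counterclockwise.
Στ = 0 ⇒ R × 2.8 = 430.8 ⇒ R = 154 N.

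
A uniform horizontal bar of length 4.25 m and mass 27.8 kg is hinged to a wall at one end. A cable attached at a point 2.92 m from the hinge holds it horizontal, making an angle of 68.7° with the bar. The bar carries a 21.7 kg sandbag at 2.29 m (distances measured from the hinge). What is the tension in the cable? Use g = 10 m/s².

Take moments about the hinge.
Beam weight: 27.8 × 10 = 278 N down at 2.125 m → arm 2.125 m, τ = 278 × 2.125 = 590.8 N·m clockwise.
Sandbag: 21.7 × 10 = 217 N down at 2.29 m → arm 2.29 m, τ = 217 × 2.29 = 496.9 N·m clockwise.
Total clockwise load moment = 1088 N·m.
The cable tension T acts at 2.92 m; only its component perpendicular to the bar, T sinθ, produces torque. sin 68.7° = 0.9317.
For rotational equilibrium, T × 2.92 × 0.9317 = 1088, so T = 1088 / 2.721 = 400 N.

T ≈ 400 N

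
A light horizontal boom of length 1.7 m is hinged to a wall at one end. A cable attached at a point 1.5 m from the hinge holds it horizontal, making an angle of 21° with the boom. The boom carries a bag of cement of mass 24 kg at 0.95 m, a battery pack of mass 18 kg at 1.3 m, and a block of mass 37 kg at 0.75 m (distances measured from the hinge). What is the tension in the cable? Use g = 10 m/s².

T ≈ 1380 N

Take moments about the hinge.
Bag of cement: 24 × 10 = 240 N down at 0.95 m → arm 0.95 m, τ = 240 × 0.95 = 228 N·m clockwise.
Battery pack: 18 × 10 = 180 N down at 1.3 m → arm 1.3 m, τ = 180 × 1.3 = 234 N·m clockwise.
Block: 37 × 10 = 370 N down at 0.75 m → arm 0.75 m, τ = 370 × 0.75 = 277.5 N·m clockwise.
Total clockwise load moment = 739.5 N·m.
The cable tension T acts at 1.5 m; only its component perpendicular to the boom, T sinθ, produces torque. sin 21° = 0.3584.
Setting net torque to zero: T × 1.5 × 0.3584 = 739.5 → T = 739.5 / 0.5376 = 1380 N.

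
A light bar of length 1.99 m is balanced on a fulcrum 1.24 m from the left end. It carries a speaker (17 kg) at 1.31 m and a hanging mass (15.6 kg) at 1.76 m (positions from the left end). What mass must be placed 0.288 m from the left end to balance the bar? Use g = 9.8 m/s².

m ≈ 9.77 kg

About the fulcrum (at 1.24 m from the left end):
Speaker: 17 × 9.8 = 166.6 N down at 1.31 m → arm 0.07 m, τ = 166.6 × 0.07 = 11.66 N·m clockwise.
Hanging mass: 15.6 × 9.8 = 152.9 N down at 1.76 m → arm 0.52 m, τ = 152.9 × 0.52 = 79.51 N·m clockwise.
Net moment of known loads = 91.17 N·m clockwise.
An unknown mass m at 0.288 m has arm 0.952 m; its moment is m·g·0.952 counterclockwise.
Στ = 0 ⇒ m × 9.8 × 0.952 = 91.17 ⇒ m = 91.17 / (9.8 × 0.952) = 9.77 kg.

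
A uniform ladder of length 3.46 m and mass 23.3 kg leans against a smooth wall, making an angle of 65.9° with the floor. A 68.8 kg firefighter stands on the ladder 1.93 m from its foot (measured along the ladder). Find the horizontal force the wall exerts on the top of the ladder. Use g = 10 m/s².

Choose the foot of the ladder as the axis so the floor normal and friction both act there and drop out.
Ladder weight 23.3×10 = 233 N acts at 1.73 m along the ladder; its horizontal arm is 1.73·cos65.9° = 0.7064 m → τ = 164.6 N·m clockwise.
Firefighter: 68.8×10 = 688 N at 1.93 m → arm 0.7881 m → τ = 542.2 N·m clockwise.
Wall normal N acts horizontally at the top; its moment arm is the height L sinθ = 3.46·sin65.9° = 3.158 m, counterclockwise.
For rotational equilibrium, N × 3.158 = 706.8, so N = 224 N.

N_wall ≈ 224 N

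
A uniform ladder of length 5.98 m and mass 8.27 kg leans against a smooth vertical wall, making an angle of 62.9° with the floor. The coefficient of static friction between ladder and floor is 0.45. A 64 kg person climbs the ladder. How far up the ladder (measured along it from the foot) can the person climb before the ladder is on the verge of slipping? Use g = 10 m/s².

d ≈ 5.55 m

Choose the foot of the ladder as the axis so the floor normal and friction both act there and drop out.
Ladder weight 8.27×10 = 82.7 N acts at 2.99 m along the ladder; its horizontal arm is 2.99·cos62.9° = 1.362 m → τ = 112.6 N·m clockwise.
Person weight 64×10 = 640 N at distance d → arm d·cos62.9° → τ = 640·d·0.4555 clockwise.
Wall normal N at the top has arm L sinθ = 5.323 m counterclockwise, so Στ = 0 gives N·5.323 = 112.6 + 291.5·d.
ΣFy = 0 ⇒ N_floor = 722.7 N, so the maximum friction is μ_s·N_floor = 0.45×722.7 = 325.2 N. ΣFx = 0 ⇒ N_wall = f, so at the slipping point N = 325.2 N.
Substituting: 325.2×5.323 = 112.6 + 291.5·d ⇒ d = (1731 − 112.6) / 291.5 = 5.55 m.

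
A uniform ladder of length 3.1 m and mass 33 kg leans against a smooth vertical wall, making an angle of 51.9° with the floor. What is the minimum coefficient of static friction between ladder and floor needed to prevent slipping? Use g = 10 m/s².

μ_min ≈ 0.392

Choose the foot of the ladder as the axis so the floor normal and friction both act there and drop out.
Ladder weight 33×10 = 330 N acts at 1.55 m along the ladder; its horizontal arm is 1.55·cos51.9° = 0.9564 m → τ = 315.6 N·m clockwise.
Wall normal N acts horizontally at the top; its moment arm is the height L sinθ = 3.1·sin51.9° = 2.439 m, counterclockwise.
Setting net torque to zero: N × 2.439 = 315.6 → N = 129.4 N.
ΣFx = 0 ⇒ f = N_wall = 129.4 N. ΣFy = 0 ⇒ N_floor = 330 N.
μ_min = f / N_floor = 129.4 / 330 = 0.392.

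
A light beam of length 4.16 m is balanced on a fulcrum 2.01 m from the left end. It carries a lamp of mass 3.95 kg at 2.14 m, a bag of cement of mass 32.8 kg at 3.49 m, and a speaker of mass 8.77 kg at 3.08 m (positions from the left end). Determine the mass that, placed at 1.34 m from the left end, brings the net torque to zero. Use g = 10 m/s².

About the fulcrum (at 2.01 m from the left end):
Lamp: 3.95 × 10 = 39.5 N down at 2.14 m → arm 0.13 m, τ = 39.5 × 0.13 = 5.135 N·m clockwise.
Bag of cement: 32.8 × 10 = 328 N down at 3.49 m → arm 1.48 m, τ = 328 × 1.48 = 485.4 N·m clockwise.
Speaker: 8.77 × 10 = 87.7 N down at 3.08 m → arm 1.07 m, τ = 87.7 × 1.07 = 93.84 N·m clockwise.
Net moment of known loads = 584.4 N·m clockwise.
An unknown mass m at 1.34 m has arm 0.67 m; its moment is m·g·0.67 counterclockwise.
For rotational equilibrium, m × 10 × 0.67 = 584.4, so m = 584.4 / (10 × 0.67) = 87.2 kg.

m ≈ 87.2 kg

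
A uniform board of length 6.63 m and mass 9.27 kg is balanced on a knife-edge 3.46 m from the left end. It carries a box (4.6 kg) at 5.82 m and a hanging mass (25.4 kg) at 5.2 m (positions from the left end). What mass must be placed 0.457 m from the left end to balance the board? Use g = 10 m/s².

Take moments about the knife-edge (at 3.46 m from the left end).
Beam weight: 9.27 × 10 = 92.7 N down at 3.315 m → arm 0.145 m, τ = 92.7 × 0.145 = 13.44 N·m counterclockwise.
Box: 4.6 × 10 = 46 N down at 5.82 m → arm 2.36 m, τ = 46 × 2.36 = 108.6 N·m clockwise.
Hanging mass: 25.4 × 10 = 254 N down at 5.2 m → arm 1.74 m, τ = 254 × 1.74 = 442 N·m clockwise.
Net moment of known loads = 537.2 N·m clockwise.
An unknown mass m at 0.457 m has arm 3.003 m; its moment is m·g·3.003 counterclockwise.
For rotational equilibrium, m × 10 × 3.003 = 537.2, so m = 537.2 / (10 × 3.003) = 17.9 kg.

m ≈ 17.9 kg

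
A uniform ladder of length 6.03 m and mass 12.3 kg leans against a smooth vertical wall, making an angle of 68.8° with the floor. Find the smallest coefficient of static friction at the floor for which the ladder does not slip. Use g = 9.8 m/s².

About the foot of the ladder:
Ladder weight 12.3×9.8 = 120.5 N acts at 3.015 m along the ladder; its horizontal arm is 3.015·cos68.8° = 1.09 m → τ = 131.3 N·m clockwise.
Wall normal N acts horizontally at the top; its moment arm is the height L sinθ = 6.03·sin68.8° = 5.622 m, counterclockwise.
For rotational equilibrium, N × 5.622 = 131.3, so N = 23.35 N.
ΣFx = 0 ⇒ f = N_wall = 23.35 N. ΣFy = 0 ⇒ N_floor = 120.5 N.
μ_min = f / N_floor = 23.35 / 120.5 = 0.194.

μ_min ≈ 0.194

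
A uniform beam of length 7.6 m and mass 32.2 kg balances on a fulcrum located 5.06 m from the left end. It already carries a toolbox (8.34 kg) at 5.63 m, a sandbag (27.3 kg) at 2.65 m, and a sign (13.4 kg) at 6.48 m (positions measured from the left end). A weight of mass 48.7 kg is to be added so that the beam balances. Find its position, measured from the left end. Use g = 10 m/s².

Taking torques about the fulcrum (at 5.06 m from the left end):
Beam weight: 32.2 × 10 = 322 N down at 3.8 m → arm 1.26 m, τ = 322 × 1.26 = 405.7 N·m counterclockwise.
Toolbox: 8.34 × 10 = 83.4 N down at 5.63 m → arm 0.57 m, τ = 83.4 × 0.57 = 47.54 N·m clockwise.
Sandbag: 27.3 × 10 = 273 N down at 2.65 m → arm 2.41 m, τ = 273 × 2.41 = 657.9 N·m counterclockwise.
Sign: 13.4 × 10 = 134 N down at 6.48 m → arm 1.42 m, τ = 134 × 1.42 = 190.3 N·m clockwise.
Net moment of existing loads = 825.8 N·m counterclockwise.
The weight weighs 48.7 × 10 = 487 N and must supply an equal clockwise moment, so its lever arm about the fulcrum is 825.8 / 487 = 1.7 m.
That puts it at 5.06 + 1.7 = 6.76 m from the left end.

x ≈ 6.76 m from the left end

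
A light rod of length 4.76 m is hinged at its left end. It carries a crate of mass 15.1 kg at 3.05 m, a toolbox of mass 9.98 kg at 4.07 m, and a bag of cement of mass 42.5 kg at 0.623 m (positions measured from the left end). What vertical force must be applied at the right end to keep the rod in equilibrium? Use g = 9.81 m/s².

Taking torques about the left end:
Crate: 15.1 × 9.81 = 148.1 N down at 3.05 m → arm 3.05 m, τ = 148.1 × 3.05 = 451.7 N·m clockwise.
Toolbox: 9.98 × 9.81 = 97.9 N down at 4.07 m → arm 4.07 m, τ = 97.9 × 4.07 = 398.5 N·m clockwise.
Bag of cement: 42.5 × 9.81 = 416.9 N down at 0.623 m → arm 0.623 m, τ = 416.9 × 0.623 = 259.7 N·m clockwise.
Net moment of the loads = 1110 N·m clockwise.
The upward force F acts at the right end, arm 4.76 m, giving F × 4.76 counterclockwise.
Setting net torque to zero: F × 4.76 = 1110 → F = 1110 / 4.76 = 233 N.

F ≈ 233 N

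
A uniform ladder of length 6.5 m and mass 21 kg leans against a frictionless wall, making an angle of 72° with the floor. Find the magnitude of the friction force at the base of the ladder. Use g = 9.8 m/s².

f ≈ 33.4 N

Taking torques about the foot of the ladder:
Ladder weight 21×9.8 = 205.8 N acts at 3.25 m along the ladder; its horizontal arm is 3.25·cos72° = 1.004 m → τ = 206.6 N·m clockwise.
Wall normal N acts horizontally at the top; its moment arm is the height L sinθ = 6.5·sin72° = 6.182 m, counterclockwise.
Balancing moments: N × 6.182 = 206.6, giving N = 33.4 N.
ΣFx = 0: friction at the foot balances the wall's push, so f = N_wall = 33.4 N.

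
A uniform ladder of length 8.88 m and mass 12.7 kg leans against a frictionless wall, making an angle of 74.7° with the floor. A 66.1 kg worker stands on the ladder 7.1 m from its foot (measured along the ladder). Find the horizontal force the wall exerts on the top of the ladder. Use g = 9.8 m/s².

N_wall ≈ 159 N

About the foot of the ladder:
Ladder weight 12.7×9.8 = 124.5 N acts at 4.44 m along the ladder; its horizontal arm is 4.44·cos74.7° = 1.172 m → τ = 145.9 N·m clockwise.
Worker: 66.1×9.8 = 647.8 N at 7.1 m → arm 1.873 m → τ = 1213 N·m clockwise.
Wall normal N acts horizontally at the top; its moment arm is the height L sinθ = 8.88·sin74.7° = 8.565 m, counterclockwise.
Setting net torque to zero: N × 8.565 = 1359 → N = 159 N.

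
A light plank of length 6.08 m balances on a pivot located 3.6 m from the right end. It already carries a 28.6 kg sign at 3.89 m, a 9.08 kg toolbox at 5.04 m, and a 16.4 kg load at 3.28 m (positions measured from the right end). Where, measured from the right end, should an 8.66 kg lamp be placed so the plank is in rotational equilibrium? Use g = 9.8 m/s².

Take moments about the pivot (at 3.6 m from the right end).
Sign: 28.6 × 9.8 = 280.3 N down at 3.89 m → arm 0.29 m, τ = 280.3 × 0.29 = 81.29 N·m counterclockwise.
Toolbox: 9.08 × 9.8 = 88.98 N down at 5.04 m → arm 1.44 m, τ = 88.98 × 1.44 = 128.1 N·m counterclockwise.
Load: 16.4 × 9.8 = 160.7 N down at 3.28 m → arm 0.32 m, τ = 160.7 × 0.32 = 51.42 N·m clockwise.
Net moment of existing loads = 158 N·m counterclockwise.
The lamp weighs 8.66 × 9.8 = 84.87 N and must supply an equal clockwise moment, so its lever arm about the pivot is 158 / 84.87 = 1.86 m.
That puts it at 3.6 − 1.86 = 1.74 m from the right end.

x ≈ 1.74 m from the right end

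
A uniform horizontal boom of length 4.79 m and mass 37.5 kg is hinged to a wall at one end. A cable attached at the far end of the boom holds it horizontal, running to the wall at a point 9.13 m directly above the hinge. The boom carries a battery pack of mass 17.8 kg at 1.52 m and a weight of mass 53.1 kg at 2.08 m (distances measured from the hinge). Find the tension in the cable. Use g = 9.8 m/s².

T ≈ 525 N

Choose the hinge as the axis so the unknown hinge reaction has zero arm there.
Beam weight: 37.5 × 9.8 = 367.5 N down at 2.395 m → arm 2.395 m, τ = 367.5 × 2.395 = 880.2 N·m clockwise.
Battery pack: 17.8 × 9.8 = 174.4 N down at 1.52 m → arm 1.52 m, τ = 174.4 × 1.52 = 265.1 N·m clockwise.
Weight: 53.1 × 9.8 = 520.4 N down at 2.08 m → arm 2.08 m, τ = 520.4 × 2.08 = 1082 N·m clockwise.
Total clockwise load moment = 2227 N·m.
The cable tension T acts at 4.79 m; only its component perpendicular to the boom, T sinθ, produces torque. sinθ = h/√(h²+d²) = 9.13/√(9.13²+4.79²) = 0.8855.
For rotational equilibrium, T × 4.79 × 0.8855 = 2227, so T = 2227 / 4.242 = 525 N.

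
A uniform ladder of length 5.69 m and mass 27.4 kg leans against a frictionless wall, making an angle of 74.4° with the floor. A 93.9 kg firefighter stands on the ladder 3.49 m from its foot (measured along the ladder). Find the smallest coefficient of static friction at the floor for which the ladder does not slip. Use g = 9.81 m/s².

μ_min ≈ 0.164

Sum moments about the foot of the ladder (the floor normal and friction both act there and drop out).
Ladder weight 27.4×9.81 = 268.8 N acts at 2.845 m along the ladder; its horizontal arm is 2.845·cos74.4° = 0.7651 m → τ = 205.7 N·m clockwise.
Firefighter: 93.9×9.81 = 921.2 N at 3.49 m → arm 0.9385 m → τ = 864.5 N·m clockwise.
Wall normal N acts horizontally at the top; its moment arm is the height L sinθ = 5.69·sin74.4° = 5.48 m, counterclockwise.
For rotational equilibrium, N × 5.48 = 1070, so N = 195.3 N.
ΣFx = 0 ⇒ f = N_wall = 195.3 N. ΣFy = 0 ⇒ N_floor = 1190 N.
μ_min = f / N_floor = 195.3 / 1190 = 0.164.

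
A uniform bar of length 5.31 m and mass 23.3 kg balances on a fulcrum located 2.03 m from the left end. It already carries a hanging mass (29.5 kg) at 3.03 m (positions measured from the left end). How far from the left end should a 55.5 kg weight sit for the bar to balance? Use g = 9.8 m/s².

x ≈ 1.24 m from the left end

Take moments about the fulcrum (at 2.03 m from the left end).
Beam weight: 23.3 × 9.8 = 228.3 N down at 2.655 m → arm 0.625 m, τ = 228.3 × 0.625 = 142.7 N·m clockwise.
Hanging mass: 29.5 × 9.8 = 289.1 N down at 3.03 m → arm 1 m, τ = 289.1 × 1 = 289.1 N·m clockwise.
Net moment of existing loads = 431.8 N·m clockwise.
The weight weighs 55.5 × 9.8 = 543.9 N and must supply an equal counterclockwise moment, so its lever arm about the fulcrum is 431.8 / 543.9 = 0.794 m.
That puts it at 2.03 − 0.794 = 1.24 m from the left end.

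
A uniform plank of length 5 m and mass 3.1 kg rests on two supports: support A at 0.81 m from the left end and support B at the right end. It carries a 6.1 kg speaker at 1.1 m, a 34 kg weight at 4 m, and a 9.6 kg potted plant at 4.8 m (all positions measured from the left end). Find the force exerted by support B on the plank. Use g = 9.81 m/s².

R_B ≈ 360 N

About support A:
Beam weight: 3.1 × 9.81 = 30.41 N down at 2.5 m → arm 1.69 m, τ = 30.41 × 1.69 = 51.39 N·m clockwise.
Speaker: 6.1 × 9.81 = 59.84 N down at 1.1 m → arm 0.29 m, τ = 59.84 × 0.29 = 17.35 N·m clockwise.
Weight: 34 × 9.81 = 333.5 N down at 4 m → arm 3.19 m, τ = 333.5 × 3.19 = 1064 N·m clockwise.
Potted plant: 9.6 × 9.81 = 94.18 N down at 4.8 m → arm 3.99 m, τ = 94.18 × 3.99 = 375.8 N·m clockwise.
Net load moment about support A = 1509 N·m clockwise.
Reaction R at support B is upward at 5 m, arm 4.19 m → moment R × 4.19 counterclockwise.
Setting net torque to zero: R × 4.19 = 1509 → R = 360 N.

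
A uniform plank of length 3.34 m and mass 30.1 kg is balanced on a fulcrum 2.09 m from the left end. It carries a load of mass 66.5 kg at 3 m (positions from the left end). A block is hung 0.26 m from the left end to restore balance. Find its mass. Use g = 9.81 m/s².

Choose the fulcrum (at 2.09 m from the left end) as the axis so the support reaction has zero arm there.
Beam weight: 30.1 × 9.81 = 295.3 N down at 1.67 m → arm 0.42 m, τ = 295.3 × 0.42 = 124 N·m counterclockwise.
Load: 66.5 × 9.81 = 652.4 N down at 3 m → arm 0.91 m, τ = 652.4 × 0.91 = 593.7 N·m clockwise.
Net moment of known loads = 469.7 N·m clockwise.
An unknown mass m at 0.26 m has arm 1.83 m; its moment is m·g·1.83 counterclockwise.
Setting net torque to zero: m × 9.81 × 1.83 = 469.7 → m = 469.7 / (9.81 × 1.83) = 26.2 kg.

m ≈ 26.2 kg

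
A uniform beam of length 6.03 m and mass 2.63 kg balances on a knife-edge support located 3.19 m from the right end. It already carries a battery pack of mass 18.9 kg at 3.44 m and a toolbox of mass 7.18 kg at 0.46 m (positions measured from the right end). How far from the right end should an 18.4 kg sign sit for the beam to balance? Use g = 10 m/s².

About the knife-edge support (at 3.19 m from the right end):
Beam weight: 2.63 × 10 = 26.3 N down at 3.015 m → arm 0.175 m, τ = 26.3 × 0.175 = 4.603 N·m clockwise.
Battery pack: 18.9 × 10 = 189 N down at 3.44 m → arm 0.25 m, τ = 189 × 0.25 = 47.25 N·m counterclockwise.
Toolbox: 7.18 × 10 = 71.8 N down at 0.46 m → arm 2.73 m, τ = 71.8 × 2.73 = 196 N·m clockwise.
Net moment of existing loads = 153.4 N·m clockwise.
The sign weighs 18.4 × 10 = 184 N and must supply an equal counterclockwise moment, so its lever arm about the knife-edge support is 153.4 / 184 = 0.834 m.
That puts it at 3.19 + 0.834 = 4.02 m from the right end.

x ≈ 4.02 m from the right end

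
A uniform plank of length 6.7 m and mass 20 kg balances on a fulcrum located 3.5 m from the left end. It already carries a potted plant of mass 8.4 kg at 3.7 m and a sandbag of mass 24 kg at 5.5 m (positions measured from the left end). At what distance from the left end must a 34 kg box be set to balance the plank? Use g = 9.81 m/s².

Choose the fulcrum (at 3.5 m from the left end) as the axis so the support reaction has zero arm there.
Beam weight: 20 × 9.81 = 196.2 N down at 3.35 m → arm 0.15 m, τ = 196.2 × 0.15 = 29.43 N·m counterclockwise.
Potted plant: 8.4 × 9.81 = 82.4 N down at 3.7 m → arm 0.2 m, τ = 82.4 × 0.2 = 16.48 N·m clockwise.
Sandbag: 24 × 9.81 = 235.4 N down at 5.5 m → arm 2 m, τ = 235.4 × 2 = 470.8 N·m clockwise.
Net moment of existing loads = 457.9 N·m clockwise.
The box weighs 34 × 9.81 = 333.5 N and must supply an equal counterclockwise moment, so its lever arm about the fulcrum is 457.9 / 333.5 = 1.37 m.
That puts it at 3.5 − 1.37 = 2.13 m from the left end.

x ≈ 2.13 m from the left end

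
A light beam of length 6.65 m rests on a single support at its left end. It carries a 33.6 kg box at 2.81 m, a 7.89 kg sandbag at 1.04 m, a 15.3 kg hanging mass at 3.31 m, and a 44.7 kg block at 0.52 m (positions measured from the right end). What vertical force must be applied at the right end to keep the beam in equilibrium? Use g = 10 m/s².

Take moments about the left end.
Box: 33.6 × 10 = 336 N down at 2.81 m → arm 3.84 m, τ = 336 × 3.84 = 1290 N·m clockwise.
Sandbag: 7.89 × 10 = 78.9 N down at 1.04 m → arm 5.61 m, τ = 78.9 × 5.61 = 442.6 N·m clockwise.
Hanging mass: 15.3 × 10 = 153 N down at 3.31 m → arm 3.34 m, τ = 153 × 3.34 = 511 N·m clockwise.
Block: 44.7 × 10 = 447 N down at 0.52 m → arm 6.13 m, τ = 447 × 6.13 = 2740 N·m clockwise.
Net moment of the loads = 4984 N·m clockwise.
The upward force F acts at the right end, arm 6.65 m, giving F × 6.65 counterclockwise.
Setting net torque to zero: F × 6.65 = 4984 → F = 4984 / 6.65 = 749 N.

F ≈ 749 N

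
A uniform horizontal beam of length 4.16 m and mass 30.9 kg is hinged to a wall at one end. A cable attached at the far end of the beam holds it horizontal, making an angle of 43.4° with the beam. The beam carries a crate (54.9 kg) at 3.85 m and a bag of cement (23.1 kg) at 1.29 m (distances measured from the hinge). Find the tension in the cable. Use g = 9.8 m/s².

Choose the hinge as the axis so the unknown hinge reaction has zero arm there.
Beam weight: 30.9 × 9.8 = 302.8 N down at 2.08 m → arm 2.08 m, τ = 302.8 × 2.08 = 629.8 N·m clockwise.
Crate: 54.9 × 9.8 = 538 N down at 3.85 m → arm 3.85 m, τ = 538 × 3.85 = 2071 N·m clockwise.
Bag of cement: 23.1 × 9.8 = 226.4 N down at 1.29 m → arm 1.29 m, τ = 226.4 × 1.29 = 292.1 N·m clockwise.
Total clockwise load moment = 2993 N·m.
The cable tension T acts at 4.16 m; only its component perpendicular to the beam, T sinθ, produces torque. sin 43.4° = 0.6871.
For rotational equilibrium, T × 4.16 × 0.6871 = 2993, so T = 2993 / 2.858 = 1050 N.

T ≈ 1050 N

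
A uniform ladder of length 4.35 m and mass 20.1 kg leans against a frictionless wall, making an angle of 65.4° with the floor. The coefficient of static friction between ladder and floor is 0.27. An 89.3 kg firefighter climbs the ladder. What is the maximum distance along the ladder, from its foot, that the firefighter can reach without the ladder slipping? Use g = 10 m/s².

Taking torques about the foot of the ladder:
Ladder weight 20.1×10 = 201 N acts at 2.175 m along the ladder; its horizontal arm is 2.175·cos65.4° = 0.9054 m → τ = 182 N·m clockwise.
Firefighter weight 89.3×10 = 893 N at distance d → arm d·cos65.4° → τ = 893·d·0.4163 clockwise.
Wall normal N at the top has arm L sinθ = 3.955 m counterclockwise, so Στ = 0 gives N·3.955 = 182 + 371.8·d.
ΣFy = 0 ⇒ N_floor = 1094 N, so the maximum friction is μ_s·N_floor = 0.27×1094 = 295.4 N. ΣFx = 0 ⇒ N_wall = f, so at the slipping point N = 295.4 N.
Substituting: 295.4×3.955 = 182 + 371.8·d ⇒ d = (1168 − 182) / 371.8 = 2.65 m.

d ≈ 2.65 m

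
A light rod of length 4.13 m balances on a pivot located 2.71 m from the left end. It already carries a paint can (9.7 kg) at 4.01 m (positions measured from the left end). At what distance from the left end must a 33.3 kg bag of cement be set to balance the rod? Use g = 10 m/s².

x ≈ 2.33 m from the left end

Choose the pivot (at 2.71 m from the left end) as the axis so the support reaction has zero arm there.
Paint can: 9.7 × 10 = 97 N down at 4.01 m → arm 1.3 m, τ = 97 × 1.3 = 126.1 N·m clockwise.
Net moment of existing loads = 126.1 N·m clockwise.
The bag of cement weighs 33.3 × 10 = 333 N and must supply an equal counterclockwise moment, so its lever arm about the pivot is 126.1 / 333 = 0.379 m.
That puts it at 2.71 − 0.379 = 2.33 m from the left end.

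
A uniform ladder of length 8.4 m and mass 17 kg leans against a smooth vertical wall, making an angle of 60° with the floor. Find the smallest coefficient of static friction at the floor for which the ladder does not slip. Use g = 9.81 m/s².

Sum moments about the foot of the ladder (the floor normal and friction both act there and drop out).
Ladder weight 17×9.81 = 166.8 N acts at 4.2 m along the ladder; its horizontal arm is 4.2·cos60° = 2.1 m → τ = 350.3 N·m clockwise.
Wall normal N acts horizontally at the top; its moment arm is the height L sinθ = 8.4·sin60° = 7.275 m, counterclockwise.
For rotational equilibrium, N × 7.275 = 350.3, so N = 48.15 N.
ΣFx = 0 ⇒ f = N_wall = 48.15 N. ΣFy = 0 ⇒ N_floor = 166.8 N.
μ_min = f / N_floor = 48.15 / 166.8 = 0.289.

μ_min ≈ 0.289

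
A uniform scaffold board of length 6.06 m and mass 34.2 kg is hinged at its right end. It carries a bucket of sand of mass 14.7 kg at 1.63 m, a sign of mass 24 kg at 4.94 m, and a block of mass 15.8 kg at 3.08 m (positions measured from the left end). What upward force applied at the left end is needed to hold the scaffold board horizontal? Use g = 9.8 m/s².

Take moments about the right end.
Beam weight: 34.2 × 9.8 = 335.2 N down at 3.03 m → arm 3.03 m, τ = 335.2 × 3.03 = 1016 N·m counterclockwise.
Bucket of sand: 14.7 × 9.8 = 144.1 N down at 1.63 m → arm 4.43 m, τ = 144.1 × 4.43 = 638.4 N·m counterclockwise.
Sign: 24 × 9.8 = 235.2 N down at 4.94 m → arm 1.12 m, τ = 235.2 × 1.12 = 263.4 N·m counterclockwise.
Block: 15.8 × 9.8 = 154.8 N down at 3.08 m → arm 2.98 m, τ = 154.8 × 2.98 = 461.3 N·m counterclockwise.
Net moment of the loads = 2379 N·m counterclockwise.
The upward force F acts at the left end, arm 6.06 m, giving F × 6.06 clockwise.
Setting net torque to zero: F × 6.06 = 2379 → F = 2379 / 6.06 = 393 N.

F ≈ 393 N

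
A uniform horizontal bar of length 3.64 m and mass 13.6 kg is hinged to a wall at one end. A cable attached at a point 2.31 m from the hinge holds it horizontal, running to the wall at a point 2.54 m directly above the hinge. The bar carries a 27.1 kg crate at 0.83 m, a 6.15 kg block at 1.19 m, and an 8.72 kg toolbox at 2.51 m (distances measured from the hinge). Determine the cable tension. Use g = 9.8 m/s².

Take moments about the hinge.
Beam weight: 13.6 × 9.8 = 133.3 N down at 1.82 m → arm 1.82 m, τ = 133.3 × 1.82 = 242.6 N·m clockwise.
Crate: 27.1 × 9.8 = 265.6 N down at 0.83 m → arm 0.83 m, τ = 265.6 × 0.83 = 220.4 N·m clockwise.
Block: 6.15 × 9.8 = 60.27 N down at 1.19 m → arm 1.19 m, τ = 60.27 × 1.19 = 71.72 N·m clockwise.
Toolbox: 8.72 × 9.8 = 85.46 N down at 2.51 m → arm 2.51 m, τ = 85.46 × 2.51 = 214.5 N·m clockwise.
Total clockwise load moment = 749.2 N·m.
The cable tension T acts at 2.31 m; only its component perpendicular to the bar, T sinθ, produces torque. sinθ = h/√(h²+d²) = 2.54/√(2.54²+2.31²) = 0.7398.
For rotational equilibrium, T × 2.31 × 0.7398 = 749.2, so T = 749.2 / 1.709 = 438 N.

T ≈ 438 N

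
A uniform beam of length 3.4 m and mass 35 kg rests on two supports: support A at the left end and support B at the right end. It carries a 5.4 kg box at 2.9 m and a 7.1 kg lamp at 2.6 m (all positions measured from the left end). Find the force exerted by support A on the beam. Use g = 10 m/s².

Taking torques about support B:
Beam weight: 35 × 10 = 350 N down at 1.7 m → arm 1.7 m, τ = 350 × 1.7 = 595 N·m counterclockwise.
Box: 5.4 × 10 = 54 N down at 2.9 m → arm 0.5 m, τ = 54 × 0.5 = 27 N·m counterclockwise.
Lamp: 7.1 × 10 = 71 N down at 2.6 m → arm 0.8 m, τ = 71 × 0.8 = 56.8 N·m counterclockwise.
Net load moment about support B = 678.8 N·m counterclockwise.
Reaction R at support A is upward at 0 m, arm 3.4 m → moment R × 3.4 clockwise.
For rotational equilibrium, R × 3.4 = 678.8, so R = 200 N.

R_A ≈ 200 N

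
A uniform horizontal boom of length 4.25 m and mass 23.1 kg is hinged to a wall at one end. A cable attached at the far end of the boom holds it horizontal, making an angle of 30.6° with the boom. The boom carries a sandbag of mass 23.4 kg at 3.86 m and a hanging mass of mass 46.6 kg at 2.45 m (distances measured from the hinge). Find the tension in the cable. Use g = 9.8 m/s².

T ≈ 1150 N

Choose the hinge as the axis so the unknown hinge reaction has zero arm there.
Beam weight: 23.1 × 9.8 = 226.4 N down at 2.125 m → arm 2.125 m, τ = 226.4 × 2.125 = 481.1 N·m clockwise.
Sandbag: 23.4 × 9.8 = 229.3 N down at 3.86 m → arm 3.86 m, τ = 229.3 × 3.86 = 885.1 N·m clockwise.
Hanging mass: 46.6 × 9.8 = 456.7 N down at 2.45 m → arm 2.45 m, τ = 456.7 × 2.45 = 1119 N·m clockwise.
Total clockwise load moment = 2485 N·m.
The cable tension T acts at 4.25 m; only its component perpendicular to the boom, T sinθ, produces torque. sin 30.6° = 0.509.
Setting net torque to zero: T × 4.25 × 0.509 = 2485 → T = 2485 / 2.163 = 1150 N.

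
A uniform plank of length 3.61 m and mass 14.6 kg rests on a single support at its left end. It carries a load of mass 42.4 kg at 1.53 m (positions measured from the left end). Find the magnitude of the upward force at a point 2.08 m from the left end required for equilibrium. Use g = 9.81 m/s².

F ≈ 430 N

Choose the left end as the axis so the unknown pivot reaction has zero arm there.
Beam weight: 14.6 × 9.81 = 143.2 N down at 1.805 m → arm 1.805 m, τ = 143.2 × 1.805 = 258.5 N·m clockwise.
Load: 42.4 × 9.81 = 415.9 N down at 1.53 m → arm 1.53 m, τ = 415.9 × 1.53 = 636.3 N·m clockwise.
Net moment of the loads = 894.8 N·m clockwise.
The upward force F acts at a point 2.08 m from the left end, arm 2.08 m, giving F × 2.08 counterclockwise.
Setting net torque to zero: F × 2.08 = 894.8 → F = 894.8 / 2.08 = 430 N.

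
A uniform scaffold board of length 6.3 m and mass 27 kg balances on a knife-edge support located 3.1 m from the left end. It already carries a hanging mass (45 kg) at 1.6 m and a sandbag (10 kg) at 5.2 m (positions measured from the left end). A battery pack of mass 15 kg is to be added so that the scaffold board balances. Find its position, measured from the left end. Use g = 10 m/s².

x ≈ 6.11 m from the left end

Taking torques about the knife-edge support (at 3.1 m from the left end):
Beam weight: 27 × 10 = 270 N down at 3.15 m → arm 0.05 m, τ = 270 × 0.05 = 13.5 N·m clockwise.
Hanging mass: 45 × 10 = 450 N down at 1.6 m → arm 1.5 m, τ = 450 × 1.5 = 675 N·m counterclockwise.
Sandbag: 10 × 10 = 100 N down at 5.2 m → arm 2.1 m, τ = 100 × 2.1 = 210 N·m clockwise.
Net moment of existing loads = 451.5 N·m counterclockwise.
The battery pack weighs 15 × 10 = 150 N and must supply an equal clockwise moment, so its lever arm about the knife-edge support is 451.5 / 150 = 3.01 m.
That puts it at 3.1 + 3.01 = 6.11 m from the left end.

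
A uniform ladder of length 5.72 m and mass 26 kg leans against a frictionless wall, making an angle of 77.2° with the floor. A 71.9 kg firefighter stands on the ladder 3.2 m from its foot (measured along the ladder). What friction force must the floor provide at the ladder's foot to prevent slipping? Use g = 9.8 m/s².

f ≈ 119 N

Taking torques about the foot of the ladder:
Ladder weight 26×9.8 = 254.8 N acts at 2.86 m along the ladder; its horizontal arm is 2.86·cos77.2° = 0.6336 m → τ = 161.4 N·m clockwise.
Firefighter: 71.9×9.8 = 704.6 N at 3.2 m → arm 0.709 m → τ = 499.6 N·m clockwise.
Wall normal N acts horizontally at the top; its moment arm is the height L sinθ = 5.72·sin77.2° = 5.578 m, counterclockwise.
For rotational equilibrium, N × 5.578 = 661, so N = 119 N.
ΣFx = 0: friction at the foot balances the wall's push, so f = N_wall = 119 N.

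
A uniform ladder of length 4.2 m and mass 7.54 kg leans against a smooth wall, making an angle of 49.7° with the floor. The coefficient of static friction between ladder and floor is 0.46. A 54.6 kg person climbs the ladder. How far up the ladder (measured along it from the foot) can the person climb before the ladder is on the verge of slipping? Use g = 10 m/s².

Take moments about the foot of the ladder.
Ladder weight 7.54×10 = 75.4 N acts at 2.1 m along the ladder; its horizontal arm is 2.1·cos49.7° = 1.358 m → τ = 102.4 N·m clockwise.
Person weight 54.6×10 = 546 N at distance d → arm d·cos49.7° → τ = 546·d·0.6468 clockwise.
Wall normal N at the top has arm L sinθ = 3.203 m counterclockwise, so Στ = 0 gives N·3.203 = 102.4 + 353.2·d.
ΣFy = 0 ⇒ N_floor = 621.4 N, so the maximum friction is μ_s·N_floor = 0.46×621.4 = 285.8 N. ΣFx = 0 ⇒ N_wall = f, so at the slipping point N = 285.8 N.
Substituting: 285.8×3.203 = 102.4 + 353.2·d ⇒ d = (915.4 − 102.4) / 353.2 = 2.3 m.

d ≈ 2.3 m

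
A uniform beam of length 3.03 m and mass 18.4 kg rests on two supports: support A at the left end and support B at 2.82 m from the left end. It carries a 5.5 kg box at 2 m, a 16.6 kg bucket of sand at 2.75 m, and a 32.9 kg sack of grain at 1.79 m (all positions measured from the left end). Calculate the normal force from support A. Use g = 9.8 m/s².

R_A ≈ 221 N

Choose support B as the axis so its reaction then has zero moment arm.
Beam weight: 18.4 × 9.8 = 180.3 N down at 1.515 m → arm 1.305 m, τ = 180.3 × 1.305 = 235.3 N·m counterclockwise.
Box: 5.5 × 9.8 = 53.9 N down at 2 m → arm 0.82 m, τ = 53.9 × 0.82 = 44.2 N·m counterclockwise.
Bucket of sand: 16.6 × 9.8 = 162.7 N down at 2.75 m → arm 0.07 m, τ = 162.7 × 0.07 = 11.39 N·m counterclockwise.
Sack of grain: 32.9 × 9.8 = 322.4 N down at 1.79 m → arm 1.03 m, τ = 322.4 × 1.03 = 332.1 N·m counterclockwise.
Net load moment about support B = 623 N·m counterclockwise.
Reaction R at support A is upward at 0 m, arm 2.82 m → moment R × 2.82 clockwise.
Balancing moments: R × 2.82 = 623, giving R = 221 N.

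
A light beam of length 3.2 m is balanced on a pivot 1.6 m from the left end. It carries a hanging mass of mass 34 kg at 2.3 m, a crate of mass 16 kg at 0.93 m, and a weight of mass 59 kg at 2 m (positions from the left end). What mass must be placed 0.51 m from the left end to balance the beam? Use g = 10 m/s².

m ≈ 33.7 kg

Take moments about the pivot (at 1.6 m from the left end).
Hanging mass: 34 × 10 = 340 N down at 2.3 m → arm 0.7 m, τ = 340 × 0.7 = 238 N·m clockwise.
Crate: 16 × 10 = 160 N down at 0.93 m → arm 0.67 m, τ = 160 × 0.67 = 107.2 N·m counterclockwise.
Weight: 59 × 10 = 590 N down at 2 m → arm 0.4 m, τ = 590 × 0.4 = 236 N·m clockwise.
Net moment of known loads = 366.8 N·m clockwise.
An unknown mass m at 0.51 m has arm 1.09 m; its moment is m·g·1.09 counterclockwise.
Στ = 0 ⇒ m × 10 × 1.09 = 366.8 ⇒ m = 366.8 / (10 × 1.09) = 33.7 kg.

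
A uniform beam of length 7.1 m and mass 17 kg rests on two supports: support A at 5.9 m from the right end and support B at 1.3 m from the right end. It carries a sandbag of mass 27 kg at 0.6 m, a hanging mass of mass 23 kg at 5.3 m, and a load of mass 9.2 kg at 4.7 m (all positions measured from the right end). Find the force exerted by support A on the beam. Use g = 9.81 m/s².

R_A ≈ 304 N

Taking torques about support B:
Beam weight: 17 × 9.81 = 166.8 N down at 3.55 m → arm 2.25 m, τ = 166.8 × 2.25 = 375.3 N·m counterclockwise.
Sandbag: 27 × 9.81 = 264.9 N down at 0.6 m → arm 0.7 m, τ = 264.9 × 0.7 = 185.4 N·m clockwise.
Hanging mass: 23 × 9.81 = 225.6 N down at 5.3 m → arm 4 m, τ = 225.6 × 4 = 902.4 N·m counterclockwise.
Load: 9.2 × 9.81 = 90.25 N down at 4.7 m → arm 3.4 m, τ = 90.25 × 3.4 = 306.8 N·m counterclockwise.
Net load moment about support B = 1399 N·m counterclockwise.
Reaction R at support A is upward at 5.9 m, arm 4.6 m → moment R × 4.6 clockwise.
Setting net torque to zero: R × 4.6 = 1399 → R = 304 N.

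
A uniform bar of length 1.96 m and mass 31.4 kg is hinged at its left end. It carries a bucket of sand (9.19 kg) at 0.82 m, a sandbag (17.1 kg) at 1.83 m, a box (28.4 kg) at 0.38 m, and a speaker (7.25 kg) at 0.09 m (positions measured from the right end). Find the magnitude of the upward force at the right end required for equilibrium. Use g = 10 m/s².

F ≈ 520 N

About the left end:
Beam weight: 31.4 × 10 = 314 N down at 0.98 m → arm 0.98 m, τ = 314 × 0.98 = 307.7 N·m clockwise.
Bucket of sand: 9.19 × 10 = 91.9 N down at 0.82 m → arm 1.14 m, τ = 91.9 × 1.14 = 104.8 N·m clockwise.
Sandbag: 17.1 × 10 = 171 N down at 1.83 m → arm 0.13 m, τ = 171 × 0.13 = 22.23 N·m clockwise.
Box: 28.4 × 10 = 284 N down at 0.38 m → arm 1.58 m, τ = 284 × 1.58 = 448.7 N·m clockwise.
Speaker: 7.25 × 10 = 72.5 N down at 0.09 m → arm 1.87 m, τ = 72.5 × 1.87 = 135.6 N·m clockwise.
Net moment of the loads = 1019 N·m clockwise.
The upward force F acts at the right end, arm 1.96 m, giving F × 1.96 counterclockwise.
Balancing moments: F × 1.96 = 1019, giving F = 1019 / 1.96 = 520 N.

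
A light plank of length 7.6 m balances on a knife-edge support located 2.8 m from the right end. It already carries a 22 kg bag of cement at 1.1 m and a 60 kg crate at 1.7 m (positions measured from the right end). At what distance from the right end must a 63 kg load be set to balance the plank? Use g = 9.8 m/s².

x ≈ 4.44 m from the right end

Taking torques about the knife-edge support (at 2.8 m from the right end):
Bag of cement: 22 × 9.8 = 215.6 N down at 1.1 m → arm 1.7 m, τ = 215.6 × 1.7 = 366.5 N·m clockwise.
Crate: 60 × 9.8 = 588 N down at 1.7 m → arm 1.1 m, τ = 588 × 1.1 = 646.8 N·m clockwise.
Net moment of existing loads = 1013 N·m clockwise.
The load weighs 63 × 9.8 = 617.4 N and must supply an equal counterclockwise moment, so its lever arm about the knife-edge support is 1013 / 617.4 = 1.64 m.
That puts it at 2.8 + 1.64 = 4.44 m from the right end.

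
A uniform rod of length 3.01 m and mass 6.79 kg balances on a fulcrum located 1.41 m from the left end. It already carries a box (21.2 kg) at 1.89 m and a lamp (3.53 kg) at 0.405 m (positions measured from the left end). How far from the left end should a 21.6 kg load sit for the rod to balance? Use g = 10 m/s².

Taking torques about the fulcrum (at 1.41 m from the left end):
Beam weight: 6.79 × 10 = 67.9 N down at 1.505 m → arm 0.095 m, τ = 67.9 × 0.095 = 6.451 N·m clockwise.
Box: 21.2 × 10 = 212 N down at 1.89 m → arm 0.48 m, τ = 212 × 0.48 = 101.8 N·m clockwise.
Lamp: 3.53 × 10 = 35.3 N down at 0.405 m → arm 1.005 m, τ = 35.3 × 1.005 = 35.48 N·m counterclockwise.
Net moment of existing loads = 72.77 N·m clockwise.
The load weighs 21.6 × 10 = 216 N and must supply an equal counterclockwise moment, so its lever arm about the fulcrum is 72.77 / 216 = 0.337 m.
That puts it at 1.41 − 0.337 = 1.07 m from the left end.

x ≈ 1.07 m from the left end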